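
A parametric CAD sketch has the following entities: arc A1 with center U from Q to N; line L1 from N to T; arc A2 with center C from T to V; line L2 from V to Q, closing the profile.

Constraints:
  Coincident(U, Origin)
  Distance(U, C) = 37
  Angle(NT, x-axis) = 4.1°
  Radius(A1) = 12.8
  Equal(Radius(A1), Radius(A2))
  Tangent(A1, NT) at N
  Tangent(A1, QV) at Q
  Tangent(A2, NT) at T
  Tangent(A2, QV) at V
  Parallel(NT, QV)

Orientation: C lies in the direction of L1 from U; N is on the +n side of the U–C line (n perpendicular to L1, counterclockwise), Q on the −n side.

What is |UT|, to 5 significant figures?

39.152

The slot axis is L1's direction at 4.1°, so u = (cos 4.1°, sin 4.1°) = (0.99744, 0.071497) and n = (−sin 4.1°, cos 4.1°) = (-0.071497, 0.99744). U is at the origin and C lies 37.0 along u from U, so C = 37.0·u = (36.905, 2.6454). Tangency of A1 to both parallel lines with radius 12.8 puts N and Q at U ± 12.8·n: N = (-0.91517, 12.767), Q = (0.91517, -12.767). Equal radii place T and V the same way about C: T = C + 12.8·n = (35.990, 15.413), V = C − 12.8·n = (37.820, -10.122). Then |UT| = |T − U| = 39.152.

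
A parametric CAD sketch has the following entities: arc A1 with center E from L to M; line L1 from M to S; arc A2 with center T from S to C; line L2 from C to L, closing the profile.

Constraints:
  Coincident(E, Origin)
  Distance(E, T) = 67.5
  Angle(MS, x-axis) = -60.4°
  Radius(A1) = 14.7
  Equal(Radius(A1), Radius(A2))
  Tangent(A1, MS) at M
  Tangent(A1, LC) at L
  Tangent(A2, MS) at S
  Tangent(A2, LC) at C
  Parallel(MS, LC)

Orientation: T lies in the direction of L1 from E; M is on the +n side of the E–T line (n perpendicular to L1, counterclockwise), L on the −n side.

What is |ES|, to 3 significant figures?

69.1

The slot axis is L1's direction at -60.4°, so u = (cos -60.4°, sin -60.4°) = (0.494, -0.869) and n = (−sin -60.4°, cos -60.4°) = (0.869, 0.494). E is at the origin and T lies 67.5 along u from E, so T = 67.5·u = (33.3, -58.7). Tangency of A1 to both parallel lines with radius 14.7 puts M and L at E ± 14.7·n: M = (12.8, 7.26), L = (-12.8, -7.26). Equal radii place S and C the same way about T: S = T + 14.7·n = (46.1, -51.4), C = T − 14.7·n = (20.6, -66.0). Then |ES| = |S − E| = 69.1.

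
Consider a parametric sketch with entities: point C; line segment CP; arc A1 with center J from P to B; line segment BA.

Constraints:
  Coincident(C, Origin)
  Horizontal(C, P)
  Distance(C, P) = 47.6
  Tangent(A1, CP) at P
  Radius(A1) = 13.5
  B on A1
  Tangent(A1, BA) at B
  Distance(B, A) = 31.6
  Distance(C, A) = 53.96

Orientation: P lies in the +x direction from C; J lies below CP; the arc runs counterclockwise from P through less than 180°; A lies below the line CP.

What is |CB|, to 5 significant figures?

36.314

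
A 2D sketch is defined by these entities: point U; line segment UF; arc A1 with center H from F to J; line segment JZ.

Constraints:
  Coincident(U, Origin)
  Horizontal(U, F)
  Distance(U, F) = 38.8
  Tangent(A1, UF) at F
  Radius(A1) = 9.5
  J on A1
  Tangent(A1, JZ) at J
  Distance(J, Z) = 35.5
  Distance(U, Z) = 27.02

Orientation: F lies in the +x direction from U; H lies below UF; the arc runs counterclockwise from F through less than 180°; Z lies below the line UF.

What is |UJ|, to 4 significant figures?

32.51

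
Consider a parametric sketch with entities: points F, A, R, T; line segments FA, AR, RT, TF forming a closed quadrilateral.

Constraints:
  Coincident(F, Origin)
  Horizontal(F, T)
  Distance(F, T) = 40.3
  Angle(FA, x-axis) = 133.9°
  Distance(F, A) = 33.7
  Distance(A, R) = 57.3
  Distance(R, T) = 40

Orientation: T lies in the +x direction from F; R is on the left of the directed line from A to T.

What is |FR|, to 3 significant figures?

50.5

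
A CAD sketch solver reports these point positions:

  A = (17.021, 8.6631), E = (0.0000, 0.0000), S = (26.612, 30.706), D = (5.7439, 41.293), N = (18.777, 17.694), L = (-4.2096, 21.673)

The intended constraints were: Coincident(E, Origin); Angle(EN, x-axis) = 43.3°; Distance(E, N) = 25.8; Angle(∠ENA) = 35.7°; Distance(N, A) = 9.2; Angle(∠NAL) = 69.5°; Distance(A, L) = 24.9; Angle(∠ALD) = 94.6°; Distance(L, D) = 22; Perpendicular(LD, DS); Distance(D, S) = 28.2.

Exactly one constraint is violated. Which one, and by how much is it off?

Distance(D, S) = 28.2 — off by 4.80.

E = (0.00, 0.00) ✓; EN at 43.30° ✓; |EN| = 25.80 ✓; ∠ENA = 35.70° ✓; |NA| = 9.200 ✓; ∠NAL = 69.50° ✓; |AL| = 24.90 ✓; ∠ALD = 94.60° ✓; |LD| = 22.00 ✓; ∠(LD, DS) = 90.00° ✓; |DS| = 23.40 ✗.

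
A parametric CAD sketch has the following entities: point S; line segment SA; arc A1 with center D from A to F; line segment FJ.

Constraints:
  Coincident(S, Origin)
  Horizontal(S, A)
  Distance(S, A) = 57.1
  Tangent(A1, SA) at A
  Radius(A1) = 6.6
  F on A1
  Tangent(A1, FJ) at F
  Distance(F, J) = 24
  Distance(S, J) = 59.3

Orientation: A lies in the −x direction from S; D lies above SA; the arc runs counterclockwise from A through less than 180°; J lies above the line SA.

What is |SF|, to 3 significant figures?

50.9

Checks: |DF| = 6.600 ✓; ∠(DF, FJ) = 90.00° ✓; |FJ| = 24.00 ✓; |SJ| = 59.30 ✓.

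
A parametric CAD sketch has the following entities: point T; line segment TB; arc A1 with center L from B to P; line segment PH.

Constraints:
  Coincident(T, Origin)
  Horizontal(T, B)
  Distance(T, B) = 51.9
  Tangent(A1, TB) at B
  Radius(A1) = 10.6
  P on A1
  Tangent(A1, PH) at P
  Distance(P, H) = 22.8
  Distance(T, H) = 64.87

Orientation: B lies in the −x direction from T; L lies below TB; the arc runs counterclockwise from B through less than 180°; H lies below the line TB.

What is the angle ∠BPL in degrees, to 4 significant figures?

35.16°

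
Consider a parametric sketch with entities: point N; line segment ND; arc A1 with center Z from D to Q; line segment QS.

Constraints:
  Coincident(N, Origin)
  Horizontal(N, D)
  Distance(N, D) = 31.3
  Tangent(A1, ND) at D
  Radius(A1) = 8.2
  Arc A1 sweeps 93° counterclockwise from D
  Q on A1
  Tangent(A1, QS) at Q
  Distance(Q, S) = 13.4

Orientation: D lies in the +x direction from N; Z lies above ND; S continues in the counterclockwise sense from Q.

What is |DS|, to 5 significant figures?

23.249

N is at the origin; N and D share the same y with |ND| = 31.3 and D on the +x side, so D = (31.300, 0.0000). Tangency of A1 to ND means the radius ZD is perpendicular to ND, so Z = D + (0, 8.2) = (31.300, 8.2000). On A1, D sits at bearing -90° from Z; a 93° counterclockwise sweep puts Q at bearing 3°, so Q = Z + 8.2·(cos 3°, sin 3°) = (39.489, 8.6292). The tangent condition forces ZQ to be normal to QS, so QS runs along (−sin 3°, cos 3°); with |QS| = 13.4, S = (38.787, 22.011). Then |DS| = |S − D| = 23.249.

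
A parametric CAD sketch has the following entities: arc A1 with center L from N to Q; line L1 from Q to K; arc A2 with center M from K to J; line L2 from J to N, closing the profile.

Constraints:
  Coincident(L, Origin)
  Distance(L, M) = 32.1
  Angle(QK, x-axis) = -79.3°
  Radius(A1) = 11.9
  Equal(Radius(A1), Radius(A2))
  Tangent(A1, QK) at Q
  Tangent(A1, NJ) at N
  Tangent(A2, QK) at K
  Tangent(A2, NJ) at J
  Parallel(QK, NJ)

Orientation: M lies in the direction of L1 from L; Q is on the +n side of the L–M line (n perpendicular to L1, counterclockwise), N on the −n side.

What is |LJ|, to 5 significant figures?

34.235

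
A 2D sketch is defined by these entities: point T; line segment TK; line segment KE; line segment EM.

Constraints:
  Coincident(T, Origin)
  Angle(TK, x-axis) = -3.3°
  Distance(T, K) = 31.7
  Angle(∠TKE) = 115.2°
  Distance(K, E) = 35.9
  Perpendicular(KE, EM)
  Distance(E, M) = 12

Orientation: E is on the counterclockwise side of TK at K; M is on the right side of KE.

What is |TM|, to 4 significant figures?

63.99

∠TKE = 115.2°, so KE runs at -3.3° + (180° − 115.2°) = 61.50° from the x-axis; with |KE| = 35.9, E = K + 35.9·(cos 61.50°, sin 61.50°) = (48.78, 29.72). KE is perpendicular to EM; with |EM| = 12.0 on the right of KE, M = E + 12.0·(0.8788, -0.4772) = (59.32, 24.00). Then |TM| = |M − T| = 63.99.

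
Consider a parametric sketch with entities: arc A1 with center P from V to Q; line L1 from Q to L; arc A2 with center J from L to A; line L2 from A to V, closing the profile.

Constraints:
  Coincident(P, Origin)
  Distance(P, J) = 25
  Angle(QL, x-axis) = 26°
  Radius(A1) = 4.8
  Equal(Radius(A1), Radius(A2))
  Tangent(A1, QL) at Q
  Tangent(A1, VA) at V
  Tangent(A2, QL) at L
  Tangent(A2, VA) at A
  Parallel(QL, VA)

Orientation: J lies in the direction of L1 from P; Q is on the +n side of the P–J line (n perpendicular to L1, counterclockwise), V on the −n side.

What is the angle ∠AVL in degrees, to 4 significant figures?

21.01°

The slot axis is L1's direction at 26.0°, so u = (cos 26.0°, sin 26.0°) = (0.8988, 0.4384) and n = (−sin 26.0°, cos 26.0°) = (-0.4384, 0.8988). P is at the origin and J lies 25.0 along u from P, so J = 25.0·u = (22.47, 10.96). Tangency of A1 to both parallel lines with radius 4.8 puts Q and V at P ± 4.8·n: Q = (-2.104, 4.314), V = (2.104, -4.314). Equal radii place L and A the same way about J: L = J + 4.8·n = (20.37, 15.27), A = J − 4.8·n = (24.57, 6.645). Then cos ∠AVL = VA·VL / (|VA||VL|), giving 21.01°.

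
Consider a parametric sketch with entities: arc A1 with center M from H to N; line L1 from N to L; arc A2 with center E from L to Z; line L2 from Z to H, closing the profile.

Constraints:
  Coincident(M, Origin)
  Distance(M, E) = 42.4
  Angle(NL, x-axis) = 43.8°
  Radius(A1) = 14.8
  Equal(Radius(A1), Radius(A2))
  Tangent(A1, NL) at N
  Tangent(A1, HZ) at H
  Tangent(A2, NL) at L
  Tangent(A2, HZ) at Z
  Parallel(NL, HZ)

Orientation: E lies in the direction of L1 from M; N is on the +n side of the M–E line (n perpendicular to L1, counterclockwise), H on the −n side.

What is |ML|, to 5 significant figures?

44.909

The slot axis is L1's direction at 43.8°, so u = (cos 43.8°, sin 43.8°) = (0.72176, 0.69214) and n = (−sin 43.8°, cos 43.8°) = (-0.69214, 0.72176). M is at the origin and E lies 42.4 along u from M, so E = 42.4·u = (30.603, 29.347). Tangency of A1 to both parallel lines with radius 14.8 puts N and H at M ± 14.8·n: N = (-10.244, 10.682), H = (10.244, -10.682). Equal radii place L and Z the same way about E: L = E + 14.8·n = (20.359, 40.029), Z = E − 14.8·n = (40.846, 18.665). Then |ML| = |L − M| = 44.909.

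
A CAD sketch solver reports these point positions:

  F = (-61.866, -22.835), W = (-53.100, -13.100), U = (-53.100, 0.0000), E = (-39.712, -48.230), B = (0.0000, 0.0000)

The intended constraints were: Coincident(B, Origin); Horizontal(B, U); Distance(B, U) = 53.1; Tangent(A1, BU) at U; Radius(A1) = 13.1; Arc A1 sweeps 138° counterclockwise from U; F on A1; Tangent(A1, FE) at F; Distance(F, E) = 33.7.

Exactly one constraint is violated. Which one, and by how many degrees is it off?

Tangent(A1, FE) at F — off by 6.90°.

B = (0.00, 0.00) ✓; B.y = 0.00, U.y = 0.00 ✓; |BU| = 53.10 ✓; ∠(WU, UB) = 90.00° ✓; |WU| = 13.10 ✓; bearing(W→F) − bearing(W→U) = 138.0° ✓; |WF| = 13.10 ✓; ∠(WF, FE) = 96.90° ✗; |FE| = 33.70 ✓.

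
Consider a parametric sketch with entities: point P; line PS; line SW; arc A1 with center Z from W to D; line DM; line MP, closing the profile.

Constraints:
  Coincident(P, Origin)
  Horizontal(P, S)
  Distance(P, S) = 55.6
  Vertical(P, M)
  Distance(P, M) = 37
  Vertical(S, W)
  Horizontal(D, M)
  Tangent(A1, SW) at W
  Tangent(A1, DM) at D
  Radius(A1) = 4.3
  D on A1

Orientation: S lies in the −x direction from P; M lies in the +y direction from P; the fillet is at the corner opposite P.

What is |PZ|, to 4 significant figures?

60.84

P is at the origin; PS is horizontal with |PS| = 55.6 and S on the −x side, so S = (-55.60, 0.000). P and M share the same x with |PM| = 37.0 and M on the +y side, so M = (0.000, 37.00). The virtual corner opposite P is at (-55.60, 37.00). Tangency of A1 to SW means the radius ZW is perpendicular to SW and A1 meets DM tangentially, so ZD is at right angles to DM, with radius 4.3, so the center Z sits 4.3 in from both sides at Z = (-51.30, 32.70). Then |PZ| = |Z − P| = 60.84.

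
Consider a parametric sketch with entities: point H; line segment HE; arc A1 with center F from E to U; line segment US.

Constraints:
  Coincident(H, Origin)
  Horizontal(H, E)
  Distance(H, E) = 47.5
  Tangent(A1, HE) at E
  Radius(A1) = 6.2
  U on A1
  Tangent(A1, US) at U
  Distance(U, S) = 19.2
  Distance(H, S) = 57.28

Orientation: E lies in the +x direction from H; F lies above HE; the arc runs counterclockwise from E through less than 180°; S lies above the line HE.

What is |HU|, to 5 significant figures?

54.103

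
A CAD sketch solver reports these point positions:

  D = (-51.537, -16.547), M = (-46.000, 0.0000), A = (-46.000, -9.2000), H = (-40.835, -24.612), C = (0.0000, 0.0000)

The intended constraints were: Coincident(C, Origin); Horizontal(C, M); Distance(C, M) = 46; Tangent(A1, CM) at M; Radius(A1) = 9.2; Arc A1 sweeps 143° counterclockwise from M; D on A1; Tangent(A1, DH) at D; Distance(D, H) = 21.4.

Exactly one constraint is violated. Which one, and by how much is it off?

Distance(D, H) = 21.4 — off by 8.00.

C = (0.00, 0.00) ✓; C.y = 0.00, M.y = 0.00 ✓; |CM| = 46.00 ✓; ∠(AM, MC) = 90.00° ✓; |AM| = 9.200 ✓; bearing(A→D) − bearing(A→M) = 143.0° ✓; |AD| = 9.200 ✓; ∠(AD, DH) = 90.00° ✓; |DH| = 13.40 ✗.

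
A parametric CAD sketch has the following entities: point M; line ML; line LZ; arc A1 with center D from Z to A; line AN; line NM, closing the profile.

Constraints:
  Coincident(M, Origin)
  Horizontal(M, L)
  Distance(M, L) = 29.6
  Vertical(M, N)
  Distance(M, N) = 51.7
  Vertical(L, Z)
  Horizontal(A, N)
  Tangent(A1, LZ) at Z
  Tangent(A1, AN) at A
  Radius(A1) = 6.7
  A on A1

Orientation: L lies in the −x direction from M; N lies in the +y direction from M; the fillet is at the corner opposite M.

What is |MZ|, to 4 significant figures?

53.86

The virtual corner opposite M is at (-29.60, 51.70). The tangent condition forces DZ to be normal to LZ and the tangent condition forces DA to be normal to AN, with radius 6.7, so the center D sits 6.7 in from both sides at D = (-22.90, 45.00). That places the tangent points at Z = (-29.60, 45.00) on LZ and A = (-22.90, 51.70) on AN. Then |MZ| = |Z − M| = 53.86.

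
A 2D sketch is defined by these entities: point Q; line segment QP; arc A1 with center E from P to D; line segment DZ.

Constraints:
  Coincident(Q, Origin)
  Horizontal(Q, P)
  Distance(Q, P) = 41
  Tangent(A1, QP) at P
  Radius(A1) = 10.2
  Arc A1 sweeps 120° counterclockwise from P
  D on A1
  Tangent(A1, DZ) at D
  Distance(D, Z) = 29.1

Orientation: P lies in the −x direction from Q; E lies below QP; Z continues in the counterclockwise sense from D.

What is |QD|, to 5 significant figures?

52.129

Q is at the origin; Q and P share the same y with |QP| = 41.0 and P on the −x side, so P = (-41.000, 0.0000). Tangency of A1 to QP means the radius EP is perpendicular to QP, so E = P + (0, -10.2) = (-41.000, -10.200). On A1, P sits at bearing 90° from E; a 120° counterclockwise sweep puts D at bearing 210°, so D = E + 10.2·(cos 210°, sin 210°) = (-49.833, -15.300). Then |QD| = |D − Q| = 52.129.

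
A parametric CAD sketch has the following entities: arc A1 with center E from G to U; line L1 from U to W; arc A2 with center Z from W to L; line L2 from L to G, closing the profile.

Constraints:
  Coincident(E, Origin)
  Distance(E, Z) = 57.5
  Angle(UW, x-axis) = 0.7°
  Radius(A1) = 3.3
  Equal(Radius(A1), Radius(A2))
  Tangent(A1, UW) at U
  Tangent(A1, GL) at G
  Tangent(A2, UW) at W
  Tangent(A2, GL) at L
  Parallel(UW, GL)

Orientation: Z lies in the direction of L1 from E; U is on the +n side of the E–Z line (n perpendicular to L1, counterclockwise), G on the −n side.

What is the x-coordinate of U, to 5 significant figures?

-0.040316

The slot axis is L1's direction at 0.7°, so u = (cos 0.7°, sin 0.7°) = (0.99993, 0.012217) and n = (−sin 0.7°, cos 0.7°) = (-0.012217, 0.99993). E is at the origin and Z lies 57.5 along u from E, so Z = 57.5·u = (57.496, 0.70248). Tangency of A1 to both parallel lines with radius 3.3 puts U and G at E ± 3.3·n: U = (-0.040316, 3.2998), G = (0.040316, -3.2998). So U.x = -0.040316.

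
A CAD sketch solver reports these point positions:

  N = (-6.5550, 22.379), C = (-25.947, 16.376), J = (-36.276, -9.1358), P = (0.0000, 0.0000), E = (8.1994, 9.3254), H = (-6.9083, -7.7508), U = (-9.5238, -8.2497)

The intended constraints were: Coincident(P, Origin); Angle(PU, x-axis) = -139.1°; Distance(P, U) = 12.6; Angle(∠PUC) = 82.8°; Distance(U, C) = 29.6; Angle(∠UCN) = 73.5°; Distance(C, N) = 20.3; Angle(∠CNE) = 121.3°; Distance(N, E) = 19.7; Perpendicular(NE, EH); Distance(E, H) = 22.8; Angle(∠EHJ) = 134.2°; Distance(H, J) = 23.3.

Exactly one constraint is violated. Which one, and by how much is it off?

Distance(H, J) = 23.3 — off by 6.10.

P = (0.00, 0.00) ✓; PU at -139.1° ✓; |PU| = 12.60 ✓; ∠PUC = 82.80° ✓; |UC| = 29.60 ✓; ∠UCN = 73.50° ✓; |CN| = 20.30 ✓; ∠CNE = 121.3° ✓; |NE| = 19.70 ✓; ∠(NE, EH) = 90.00° ✓; |EH| = 22.80 ✓; ∠EHJ = 134.2° ✓; |HJ| = 29.40 ✗.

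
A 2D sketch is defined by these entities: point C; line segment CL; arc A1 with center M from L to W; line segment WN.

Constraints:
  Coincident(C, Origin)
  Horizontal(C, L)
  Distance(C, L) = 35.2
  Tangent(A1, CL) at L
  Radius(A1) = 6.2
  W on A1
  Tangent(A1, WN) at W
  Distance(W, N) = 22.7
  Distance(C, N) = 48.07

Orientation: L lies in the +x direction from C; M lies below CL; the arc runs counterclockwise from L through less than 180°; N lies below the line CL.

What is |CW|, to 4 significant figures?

30.65

C is at the origin; C and L share the same y with |CL| = 35.2 and L on the +x side, so L = (35.20, 0.000). The tangent condition forces ML to be normal to CL, so M = L + (0, -6.2) = (35.20, -6.200). Since MW ⟂ WN (tangency), |MN| = √(6.2² + 22.7²) = 23.53 regardless of where W sits on A1. So N lies on both circle(C, 48.07) and circle(M, 23.53); the below-CL intersection is N = (37.89, -29.58). W is the foot of the tangent from N: W = (29.45, -8.507).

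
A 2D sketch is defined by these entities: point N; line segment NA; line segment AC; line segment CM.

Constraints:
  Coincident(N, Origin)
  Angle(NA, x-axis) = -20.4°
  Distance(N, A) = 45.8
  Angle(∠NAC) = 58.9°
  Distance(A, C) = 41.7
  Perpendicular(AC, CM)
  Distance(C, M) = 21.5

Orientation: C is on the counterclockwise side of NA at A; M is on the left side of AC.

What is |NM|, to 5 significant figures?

25.287

N is at the origin; NA runs at -20.4° with length 45.8, so A = 45.8·(cos -20.4°, sin -20.4°) = (42.928, -15.965). ∠NAC = 58.9°, so AC runs at -20.4° + (180° − 58.9°) = 100.70° from the x-axis; with |AC| = 41.7, C = A + 41.7·(cos 100.70°, sin 100.70°) = (35.185, 25.010). AC is perpendicular to CM; with |CM| = 21.5 on the left of AC, M = C + 21.5·(-0.98261, -0.18567) = (14.059, 21.019). Then |NM| = |M − N| = 25.287.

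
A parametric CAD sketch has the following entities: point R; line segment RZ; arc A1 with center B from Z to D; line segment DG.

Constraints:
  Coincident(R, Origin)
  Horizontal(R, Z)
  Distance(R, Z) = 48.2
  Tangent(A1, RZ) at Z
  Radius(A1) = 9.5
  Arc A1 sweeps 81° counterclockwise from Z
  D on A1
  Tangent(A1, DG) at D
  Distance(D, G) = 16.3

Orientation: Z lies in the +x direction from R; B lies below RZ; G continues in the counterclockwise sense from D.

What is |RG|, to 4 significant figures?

43.55

R is at the origin; R and Z share the same y with |RZ| = 48.2 and Z on the +x side, so Z = (48.20, 0.000). Since A1 is tangent to RZ there, BZ ⟂ RZ, so B = Z + (0, -9.5) = (48.20, -9.500). On A1, Z sits at bearing 90° from B; an 81° counterclockwise sweep puts D at bearing 171°, so D = B + 9.5·(cos 171°, sin 171°) = (38.82, -8.014). Tangency of A1 to DG means the radius BD is perpendicular to DG, so DG runs along (−sin 171°, cos 171°); with |DG| = 16.3, G = (36.27, -24.11). Then |RG| = |G − R| = 43.55.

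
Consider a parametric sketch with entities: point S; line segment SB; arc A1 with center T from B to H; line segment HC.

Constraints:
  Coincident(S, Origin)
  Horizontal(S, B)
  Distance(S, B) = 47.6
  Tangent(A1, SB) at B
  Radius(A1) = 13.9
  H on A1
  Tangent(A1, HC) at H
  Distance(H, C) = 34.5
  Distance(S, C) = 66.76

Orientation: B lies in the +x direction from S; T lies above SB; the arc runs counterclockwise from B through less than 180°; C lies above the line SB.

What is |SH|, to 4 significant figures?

63.24

Checks: S = (0.00, 0.00) ✓; S.y = 0.00, B.y = 0.00 ✓; |TH| = 13.90 ✓; ∠(TH, HC) = 90.00° ✓; |HC| = 34.50 ✓; |SC| = 66.76 ✓.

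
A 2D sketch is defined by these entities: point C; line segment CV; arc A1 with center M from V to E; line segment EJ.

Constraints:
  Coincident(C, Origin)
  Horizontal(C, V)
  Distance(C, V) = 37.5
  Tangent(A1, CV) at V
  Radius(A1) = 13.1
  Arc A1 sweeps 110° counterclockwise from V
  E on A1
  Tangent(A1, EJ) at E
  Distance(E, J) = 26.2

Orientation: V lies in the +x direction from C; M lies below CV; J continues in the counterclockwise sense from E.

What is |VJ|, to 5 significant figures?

42.333

C is at the origin; C and V share the same y with |CV| = 37.5 and V on the +x side, so V = (37.500, 0.0000). The tangent condition forces MV to be normal to CV, so M = V + (0, -13.1) = (37.500, -13.100). On A1, V sits at bearing 90° from M; a 110° counterclockwise sweep puts E at bearing 200°, so E = M + 13.1·(cos 200°, sin 200°) = (25.190, -17.580). Tangency of A1 to EJ means the radius ME is perpendicular to EJ, so EJ runs along (−sin 200°, cos 200°); with |EJ| = 26.2, J = (34.151, -42.200). Then |VJ| = |J − V| = 42.333.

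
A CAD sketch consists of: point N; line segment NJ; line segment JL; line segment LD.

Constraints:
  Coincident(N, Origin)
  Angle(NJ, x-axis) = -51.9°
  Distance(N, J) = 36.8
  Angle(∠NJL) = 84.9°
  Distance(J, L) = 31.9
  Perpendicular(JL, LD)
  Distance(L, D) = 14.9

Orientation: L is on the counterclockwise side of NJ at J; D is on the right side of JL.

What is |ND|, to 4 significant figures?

58.97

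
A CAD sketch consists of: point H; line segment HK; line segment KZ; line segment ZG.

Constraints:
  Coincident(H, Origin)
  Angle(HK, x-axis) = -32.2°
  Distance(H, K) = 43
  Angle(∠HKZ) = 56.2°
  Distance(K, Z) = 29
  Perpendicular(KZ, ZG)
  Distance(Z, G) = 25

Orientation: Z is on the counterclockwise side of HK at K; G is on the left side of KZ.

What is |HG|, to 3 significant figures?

11.9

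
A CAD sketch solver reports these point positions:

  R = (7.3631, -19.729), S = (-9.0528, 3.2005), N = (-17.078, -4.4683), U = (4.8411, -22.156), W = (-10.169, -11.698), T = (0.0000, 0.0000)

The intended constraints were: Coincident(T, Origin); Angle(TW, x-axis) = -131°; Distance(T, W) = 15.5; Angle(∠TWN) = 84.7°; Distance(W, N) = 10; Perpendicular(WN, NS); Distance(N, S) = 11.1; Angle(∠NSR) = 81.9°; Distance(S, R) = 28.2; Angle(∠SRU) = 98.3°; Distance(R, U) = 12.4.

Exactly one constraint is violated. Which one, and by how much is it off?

Distance(R, U) = 12.4 — off by 8.90.

T = (0.00, 0.00) ✓; TW at -131.0° ✓; |TW| = 15.50 ✓; ∠TWN = 84.70° ✓; |WN| = 10.00 ✓; ∠(WN, NS) = 90.00° ✓; |NS| = 11.10 ✓; ∠NSR = 81.90° ✓; |SR| = 28.20 ✓; ∠SRU = 98.30° ✓; |RU| = 3.500 ✗.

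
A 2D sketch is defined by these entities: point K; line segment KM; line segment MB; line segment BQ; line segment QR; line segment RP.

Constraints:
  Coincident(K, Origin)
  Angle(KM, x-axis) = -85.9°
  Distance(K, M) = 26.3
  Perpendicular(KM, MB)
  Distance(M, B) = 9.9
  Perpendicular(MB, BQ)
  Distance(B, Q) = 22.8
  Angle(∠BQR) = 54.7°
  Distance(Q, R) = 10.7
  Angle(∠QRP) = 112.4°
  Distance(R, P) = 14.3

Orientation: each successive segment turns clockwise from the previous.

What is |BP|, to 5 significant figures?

6.1534

K is at the origin; KM runs at -85.9° with length 26.3, so M = (1.8804, -26.233). The perpendicularity gives MB at right angles to KM, so MB runs at -175.90°; with |MB| = 9.9, B = (-7.9943, -26.941). The perpendicularity gives BQ at right angles to MB, so BQ runs at 94.100°; with |BQ| = 22.8, Q = (-9.6244, -4.1989). ∠BQR = 54.7° gives QR at -31.200° from the x-axis; with |QR| = 10.7, R = (-0.47203, -9.7418). ∠QRP = 112.4° gives RP at -98.800° from the x-axis; with |RP| = 14.3, P = (-2.6597, -23.873). Then |BP| = |P − B| = 6.1534.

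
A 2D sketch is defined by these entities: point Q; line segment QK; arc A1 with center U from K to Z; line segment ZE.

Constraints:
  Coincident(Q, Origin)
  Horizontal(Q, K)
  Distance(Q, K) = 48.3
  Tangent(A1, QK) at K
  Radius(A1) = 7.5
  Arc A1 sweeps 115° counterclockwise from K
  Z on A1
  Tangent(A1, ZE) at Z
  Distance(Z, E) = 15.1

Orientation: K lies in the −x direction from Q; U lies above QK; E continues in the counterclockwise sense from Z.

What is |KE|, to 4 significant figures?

24.36

Q is at the origin; QK is horizontal with |QK| = 48.3 and K on the −x side, so K = (-48.30, 0.000). A1 meets QK tangentially, so UK is at right angles to QK, so U = K + (0, 7.5) = (-48.30, 7.500). On A1, K sits at bearing -90° from U; a 115° counterclockwise sweep puts Z at bearing 25°, so Z = U + 7.5·(cos 25°, sin 25°) = (-41.50, 10.67). Tangency of A1 to ZE means the radius UZ is perpendicular to ZE, so ZE runs along (−sin 25°, cos 25°); with |ZE| = 15.1, E = (-47.88, 24.35). Then |KE| = |E − K| = 24.36.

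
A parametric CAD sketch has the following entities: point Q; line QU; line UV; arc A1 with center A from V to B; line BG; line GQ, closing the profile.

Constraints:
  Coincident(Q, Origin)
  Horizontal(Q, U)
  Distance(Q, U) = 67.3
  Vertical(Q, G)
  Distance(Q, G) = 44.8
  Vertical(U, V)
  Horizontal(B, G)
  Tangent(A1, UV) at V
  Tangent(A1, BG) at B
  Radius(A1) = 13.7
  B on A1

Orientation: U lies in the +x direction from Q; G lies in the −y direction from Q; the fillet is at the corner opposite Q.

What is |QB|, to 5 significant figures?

69.857

The virtual corner opposite Q is at (67.300, -44.800). The tangent condition forces AV to be normal to UV and since A1 is tangent to BG there, AB ⟂ BG, with radius 13.7, so the center A sits 13.7 in from both sides at A = (53.600, -31.100). That places the tangent points at V = (67.300, -31.100) on UV and B = (53.600, -44.800) on BG. Then |QB| = |B − Q| = 69.857.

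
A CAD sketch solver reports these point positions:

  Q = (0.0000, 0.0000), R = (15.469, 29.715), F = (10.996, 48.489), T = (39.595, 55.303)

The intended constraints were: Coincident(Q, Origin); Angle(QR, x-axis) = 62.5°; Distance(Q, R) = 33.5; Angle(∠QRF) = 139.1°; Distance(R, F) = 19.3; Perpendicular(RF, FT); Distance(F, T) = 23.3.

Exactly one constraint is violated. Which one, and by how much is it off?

Distance(F, T) = 23.3 — off by 6.10.

Q = (0.00, 0.00) ✓; QR at 62.50° ✓; |QR| = 33.50 ✓; ∠QRF = 139.1° ✓; |RF| = 19.30 ✓; ∠(RF, FT) = 90.00° ✓; |FT| = 29.40 ✗.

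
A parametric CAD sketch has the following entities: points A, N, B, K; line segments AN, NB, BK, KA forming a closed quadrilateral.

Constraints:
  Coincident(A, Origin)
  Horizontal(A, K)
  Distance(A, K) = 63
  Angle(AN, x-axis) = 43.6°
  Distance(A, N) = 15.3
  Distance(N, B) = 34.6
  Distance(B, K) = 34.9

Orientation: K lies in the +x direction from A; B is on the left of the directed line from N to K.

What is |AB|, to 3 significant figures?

49.6

A is at the origin; AK is horizontal with |AK| = 63.0 and K in +x, so K = (63.0, 0). AN runs at 43.6° with |AN| = 15.3, so N = (11.1, 10.6). B is determined by |NB| = 34.6 and |BK| = 34.9 together: it lies at the intersection of circle(N, 34.6) and circle(K, 34.9). With |NK| = 53.0, the foot of the radical line on NK is 26.3 from N and the perpendicular offset is √(34.6² − 26.3²) = 22.5. Taking the left-of-NK solution: B = (41.3, 27.4).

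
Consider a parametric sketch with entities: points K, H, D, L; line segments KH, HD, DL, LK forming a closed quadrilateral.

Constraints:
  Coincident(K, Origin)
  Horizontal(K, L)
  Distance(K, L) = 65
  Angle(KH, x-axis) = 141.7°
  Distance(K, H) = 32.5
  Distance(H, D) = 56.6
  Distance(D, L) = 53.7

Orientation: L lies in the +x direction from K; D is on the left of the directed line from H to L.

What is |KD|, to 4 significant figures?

47.83

Checks: |KL| = 65.00 ✓; |KH| = 32.50 ✓; |HD| = 56.60 ✓; |DL| = 53.70 ✓.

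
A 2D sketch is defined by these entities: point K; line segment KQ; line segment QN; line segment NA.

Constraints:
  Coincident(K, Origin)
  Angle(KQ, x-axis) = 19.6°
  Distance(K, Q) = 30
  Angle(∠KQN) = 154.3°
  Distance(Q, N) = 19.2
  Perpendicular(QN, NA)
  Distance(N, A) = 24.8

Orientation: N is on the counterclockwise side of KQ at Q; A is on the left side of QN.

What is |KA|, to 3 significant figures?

47.7

K is at the origin; KQ runs at 19.6° with length 30.0, so Q = 30.0·(cos 19.6°, sin 19.6°) = (28.3, 10.1). ∠KQN = 154.3°, so QN runs at 19.6° + (180° − 154.3°) = 45.3° from the x-axis; with |QN| = 19.2, N = Q + 19.2·(cos 45.3°, sin 45.3°) = (41.8, 23.7). QN is perpendicular to NA; with |NA| = 24.8 on the left of QN, A = N + 24.8·(-0.711, 0.703) = (24.1, 41.2). Then |KA| = |A − K| = 47.7.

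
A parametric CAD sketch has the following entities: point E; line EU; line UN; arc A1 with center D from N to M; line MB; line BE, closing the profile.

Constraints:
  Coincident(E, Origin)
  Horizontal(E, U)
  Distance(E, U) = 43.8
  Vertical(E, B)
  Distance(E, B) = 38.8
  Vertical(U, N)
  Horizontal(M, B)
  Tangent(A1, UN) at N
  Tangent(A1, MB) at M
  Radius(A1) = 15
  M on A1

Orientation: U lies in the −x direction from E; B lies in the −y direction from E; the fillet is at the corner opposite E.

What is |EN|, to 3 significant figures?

49.8

E is at the origin; EU is horizontal with |EU| = 43.8 and U on the −x side, so U = (-43.8, 0.00). E and B share the same x with |EB| = 38.8 and B on the −y side, so B = (0.00, -38.8). The virtual corner opposite E is at (-43.8, -38.8). The tangent condition forces DN to be normal to UN and tangency of A1 to MB means the radius DM is perpendicular to MB, with radius 15.0, so the center D sits 15.0 in from both sides at D = (-28.8, -23.8). That places the tangent points at N = (-43.8, -23.8) on UN and M = (-28.8, -38.8) on MB. Then |EN| = |N − E| = 49.8.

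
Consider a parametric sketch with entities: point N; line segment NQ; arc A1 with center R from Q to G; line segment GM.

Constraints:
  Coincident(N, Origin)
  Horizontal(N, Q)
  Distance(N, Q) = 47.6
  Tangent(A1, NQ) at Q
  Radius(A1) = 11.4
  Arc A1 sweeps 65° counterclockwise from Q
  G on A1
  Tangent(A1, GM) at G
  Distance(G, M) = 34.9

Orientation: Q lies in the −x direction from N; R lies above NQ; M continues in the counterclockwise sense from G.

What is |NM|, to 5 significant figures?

44.354

N is at the origin; NQ is horizontal with |NQ| = 47.6 and Q on the −x side, so Q = (-47.600, 0.0000). Tangency of A1 to NQ means the radius RQ is perpendicular to NQ, so R = Q + (0, 11.4) = (-47.600, 11.400). On A1, Q sits at bearing -90° from R; a 65° counterclockwise sweep puts G at bearing -25°, so G = R + 11.4·(cos -25°, sin -25°) = (-37.268, 6.5822). A1 meets GM tangentially, so RG is at right angles to GM, so GM runs along (−sin -25°, cos -25°); with |GM| = 34.9, M = (-22.519, 38.212). Then |NM| = |M − N| = 44.354.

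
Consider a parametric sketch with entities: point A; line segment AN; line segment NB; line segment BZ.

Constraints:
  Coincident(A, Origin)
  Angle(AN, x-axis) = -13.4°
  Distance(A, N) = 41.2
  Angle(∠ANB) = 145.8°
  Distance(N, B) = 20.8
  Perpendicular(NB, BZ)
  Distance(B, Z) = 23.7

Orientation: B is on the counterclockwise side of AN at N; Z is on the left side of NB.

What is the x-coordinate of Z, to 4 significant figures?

51.11

∠ANB = 145.8°, so NB runs at -13.4° + (180° − 145.8°) = 20.80° from the x-axis; with |NB| = 20.8, B = N + 20.8·(cos 20.80°, sin 20.80°) = (59.52, -2.162). NB is perpendicular to BZ; with |BZ| = 23.7 on the left of NB, Z = B + 23.7·(-0.3551, 0.9348) = (51.11, 19.99). So Z.x = 51.11.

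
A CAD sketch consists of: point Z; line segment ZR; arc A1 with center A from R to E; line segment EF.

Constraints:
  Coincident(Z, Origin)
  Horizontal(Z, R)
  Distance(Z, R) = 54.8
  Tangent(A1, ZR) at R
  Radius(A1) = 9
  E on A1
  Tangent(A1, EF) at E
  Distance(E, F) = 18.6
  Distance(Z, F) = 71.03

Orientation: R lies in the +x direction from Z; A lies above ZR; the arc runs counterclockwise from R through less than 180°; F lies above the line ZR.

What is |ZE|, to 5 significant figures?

64.228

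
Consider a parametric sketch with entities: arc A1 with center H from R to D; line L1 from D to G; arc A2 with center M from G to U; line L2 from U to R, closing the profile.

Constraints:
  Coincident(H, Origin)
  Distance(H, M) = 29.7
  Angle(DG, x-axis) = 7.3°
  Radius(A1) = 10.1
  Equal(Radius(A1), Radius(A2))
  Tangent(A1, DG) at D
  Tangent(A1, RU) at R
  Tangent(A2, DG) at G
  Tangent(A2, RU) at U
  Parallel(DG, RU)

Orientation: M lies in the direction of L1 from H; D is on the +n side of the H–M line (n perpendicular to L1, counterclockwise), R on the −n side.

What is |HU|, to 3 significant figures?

31.4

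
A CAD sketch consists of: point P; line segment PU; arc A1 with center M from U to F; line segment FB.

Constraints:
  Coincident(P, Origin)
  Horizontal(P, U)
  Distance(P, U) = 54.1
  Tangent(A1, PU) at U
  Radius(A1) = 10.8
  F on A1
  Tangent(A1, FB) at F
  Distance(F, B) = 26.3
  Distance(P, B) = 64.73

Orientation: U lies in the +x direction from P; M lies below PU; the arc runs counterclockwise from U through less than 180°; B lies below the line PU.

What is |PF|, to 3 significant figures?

46.0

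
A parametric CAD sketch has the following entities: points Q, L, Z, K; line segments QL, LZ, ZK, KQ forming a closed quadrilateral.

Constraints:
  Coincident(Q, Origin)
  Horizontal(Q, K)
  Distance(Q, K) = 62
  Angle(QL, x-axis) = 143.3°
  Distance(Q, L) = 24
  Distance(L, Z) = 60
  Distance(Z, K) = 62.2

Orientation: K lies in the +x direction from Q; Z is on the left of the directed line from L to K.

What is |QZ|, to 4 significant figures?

58.72

Q is at the origin; QK is horizontal with |QK| = 62.0 and K in +x, so K = (62.0, 0). QL runs at 143.3° with |QL| = 24.0, so L = (-19.24, 14.34). Z is determined by |LZ| = 60.0 and |ZK| = 62.2 together: it lies at the intersection of circle(L, 60.0) and circle(K, 62.2). With |LK| = 82.50, the foot of the radical line on LK is 39.62 from L and the perpendicular offset is √(60.0² − 39.62²) = 45.06. Taking the left-of-LK solution: Z = (27.61, 51.83).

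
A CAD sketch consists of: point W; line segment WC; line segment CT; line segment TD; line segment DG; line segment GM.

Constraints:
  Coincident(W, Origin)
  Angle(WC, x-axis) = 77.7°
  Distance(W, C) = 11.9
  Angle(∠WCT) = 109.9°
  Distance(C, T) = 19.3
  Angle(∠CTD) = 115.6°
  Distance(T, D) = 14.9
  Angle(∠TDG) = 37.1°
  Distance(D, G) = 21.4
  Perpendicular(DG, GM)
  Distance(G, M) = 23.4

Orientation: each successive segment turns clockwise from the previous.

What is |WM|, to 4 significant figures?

35.59

∠TDG = 37.1° gives DG at 160.3° from the x-axis; with |DG| = 21.4, G = (9.677, 8.925). DG is perpendicular to GM, so GM runs at 70.30°; with |GM| = 23.4, M = (17.56, 30.96). Then |WM| = |M − W| = 35.59.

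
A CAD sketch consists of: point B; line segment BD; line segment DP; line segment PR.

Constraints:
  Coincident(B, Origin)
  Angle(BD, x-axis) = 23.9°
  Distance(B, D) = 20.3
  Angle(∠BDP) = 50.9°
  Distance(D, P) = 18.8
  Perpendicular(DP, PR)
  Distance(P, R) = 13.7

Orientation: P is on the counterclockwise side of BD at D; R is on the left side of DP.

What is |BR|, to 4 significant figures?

6.339

B is at the origin; BD runs at 23.9° with length 20.3, so D = 20.3·(cos 23.9°, sin 23.9°) = (18.56, 8.224). ∠BDP = 50.9°, so DP runs at 23.9° + (180° − 50.9°) = 153.0° from the x-axis; with |DP| = 18.8, P = D + 18.8·(cos 153.0°, sin 153.0°) = (1.808, 16.76). DP is perpendicular to PR; with |PR| = 13.7 on the left of DP, R = P + 13.7·(-0.4540, -0.8910) = (-4.411, 4.553). Then |BR| = |R − B| = 6.339.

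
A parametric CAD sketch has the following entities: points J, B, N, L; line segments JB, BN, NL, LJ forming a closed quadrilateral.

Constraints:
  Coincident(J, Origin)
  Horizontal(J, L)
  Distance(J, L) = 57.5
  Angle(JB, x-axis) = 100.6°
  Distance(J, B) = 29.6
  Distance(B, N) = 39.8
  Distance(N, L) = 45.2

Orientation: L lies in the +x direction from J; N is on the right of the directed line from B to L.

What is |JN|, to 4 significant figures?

14.22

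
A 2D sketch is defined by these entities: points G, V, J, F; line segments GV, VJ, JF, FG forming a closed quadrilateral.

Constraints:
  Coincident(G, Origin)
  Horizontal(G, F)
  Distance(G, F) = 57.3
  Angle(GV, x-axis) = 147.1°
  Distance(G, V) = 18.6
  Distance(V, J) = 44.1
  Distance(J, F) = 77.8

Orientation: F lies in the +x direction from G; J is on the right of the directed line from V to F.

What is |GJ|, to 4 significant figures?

36.21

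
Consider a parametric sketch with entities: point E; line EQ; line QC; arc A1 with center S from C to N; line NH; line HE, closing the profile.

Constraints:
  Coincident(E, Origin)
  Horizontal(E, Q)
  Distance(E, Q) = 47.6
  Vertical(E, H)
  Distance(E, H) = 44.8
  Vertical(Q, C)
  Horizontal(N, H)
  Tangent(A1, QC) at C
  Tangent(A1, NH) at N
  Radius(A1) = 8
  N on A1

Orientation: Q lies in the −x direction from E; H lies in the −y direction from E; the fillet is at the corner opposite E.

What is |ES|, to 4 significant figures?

54.06

EH is vertical with |EH| = 44.8 and H on the −y side, so H = (0.000, -44.80). The virtual corner opposite E is at (-47.60, -44.80). A1 meets QC tangentially, so SC is at right angles to QC and tangency of A1 to NH means the radius SN is perpendicular to NH, with radius 8.0, so the center S sits 8.0 in from both sides at S = (-39.60, -36.80). Then |ES| = |S − E| = 54.06.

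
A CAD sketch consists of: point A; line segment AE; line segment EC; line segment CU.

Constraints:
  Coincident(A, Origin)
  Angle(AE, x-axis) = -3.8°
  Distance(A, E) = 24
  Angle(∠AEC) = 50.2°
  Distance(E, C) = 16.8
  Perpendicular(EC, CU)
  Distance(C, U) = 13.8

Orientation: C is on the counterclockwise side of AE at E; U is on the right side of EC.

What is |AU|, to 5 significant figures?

32.271

∠AEC = 50.2°, so EC runs at -3.8° + (180° − 50.2°) = 126.00° from the x-axis; with |EC| = 16.8, C = E + 16.8·(cos 126.00°, sin 126.00°) = (14.072, 12.001). EC ⟂ CU; with |CU| = 13.8 on the right of EC, U = C + 13.8·(0.80902, 0.58779) = (25.237, 20.112). Then |AU| = |U − A| = 32.271.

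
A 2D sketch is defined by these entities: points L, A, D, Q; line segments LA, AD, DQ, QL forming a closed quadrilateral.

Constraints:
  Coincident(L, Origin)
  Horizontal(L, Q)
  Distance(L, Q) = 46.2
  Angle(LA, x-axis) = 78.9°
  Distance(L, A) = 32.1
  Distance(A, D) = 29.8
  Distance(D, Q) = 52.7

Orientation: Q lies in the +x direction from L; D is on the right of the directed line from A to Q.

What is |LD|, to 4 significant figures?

7.720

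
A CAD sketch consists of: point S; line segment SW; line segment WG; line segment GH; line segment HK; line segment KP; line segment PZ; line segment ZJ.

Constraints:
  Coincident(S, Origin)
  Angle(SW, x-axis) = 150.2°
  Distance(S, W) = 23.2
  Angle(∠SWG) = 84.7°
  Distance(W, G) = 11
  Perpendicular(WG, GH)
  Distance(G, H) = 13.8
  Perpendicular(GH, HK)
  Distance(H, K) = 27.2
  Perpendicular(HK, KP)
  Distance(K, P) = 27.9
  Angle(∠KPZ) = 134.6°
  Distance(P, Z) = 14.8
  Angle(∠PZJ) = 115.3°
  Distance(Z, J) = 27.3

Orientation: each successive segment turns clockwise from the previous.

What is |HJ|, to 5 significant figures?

30.271

∠KPZ = 134.6° gives PZ at 99.500° from the x-axis; with |PZ| = 14.8, Z = (-43.426, 20.980). ∠PZJ = 115.3° gives ZJ at 34.800° from the x-axis; with |ZJ| = 27.3, J = (-21.008, 36.561). Then |HJ| = |J − H| = 30.271.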